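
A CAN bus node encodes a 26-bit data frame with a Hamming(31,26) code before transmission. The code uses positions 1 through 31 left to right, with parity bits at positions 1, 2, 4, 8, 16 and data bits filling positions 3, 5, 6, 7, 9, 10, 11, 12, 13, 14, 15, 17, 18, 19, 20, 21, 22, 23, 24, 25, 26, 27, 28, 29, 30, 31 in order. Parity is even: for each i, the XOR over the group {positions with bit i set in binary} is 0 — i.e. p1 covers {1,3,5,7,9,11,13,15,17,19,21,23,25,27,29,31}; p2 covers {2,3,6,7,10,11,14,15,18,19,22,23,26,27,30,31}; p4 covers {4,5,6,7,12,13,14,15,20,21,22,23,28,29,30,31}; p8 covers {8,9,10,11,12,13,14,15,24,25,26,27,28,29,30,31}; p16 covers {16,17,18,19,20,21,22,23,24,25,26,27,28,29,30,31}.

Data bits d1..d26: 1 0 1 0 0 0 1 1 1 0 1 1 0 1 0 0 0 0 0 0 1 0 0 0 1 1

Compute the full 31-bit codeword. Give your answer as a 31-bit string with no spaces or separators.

1010010100111011101000000100011

Place data at non-parity positions: p1 p2 1 p4 0 1 0 p8 0 0 1 1 1 0 1 p16 1 0 1 0 0 0 0 0 0 1 0 0 0 1 1
p1 (pos 1,3,5,7,9,11,13,15,17,19,21,23,25,27,29,31): XOR of data positions = 1⊕0⊕0⊕0⊕1⊕1⊕1⊕1⊕1⊕0⊕0⊕0⊕0⊕0⊕1 = 1
p2 (pos 2,3,6,7,10,11,14,15,18,19,22,23,26,27,30,31): XOR of data positions = 1⊕1⊕0⊕0⊕1⊕0⊕1⊕0⊕1⊕0⊕0⊕1⊕0⊕1⊕1 = 0
p4 (pos 4,5,6,7,12,13,14,15,20,21,22,23,28,29,30,31): XOR of data positions = 0⊕1⊕0⊕1⊕1⊕0⊕1⊕0⊕0⊕0⊕0⊕0⊕0⊕1⊕1 = 0
p8 (pos 8,9,10,11,12,13,14,15,24,25,26,27,28,29,30,31): XOR of data positions = 0⊕0⊕1⊕1⊕1⊕0⊕1⊕0⊕0⊕1⊕0⊕0⊕0⊕1⊕1 = 1
p16 (pos 16,17,18,19,20,21,22,23,24,25,26,27,28,29,30,31): XOR of data positions = 1⊕0⊕1⊕0⊕0⊕0⊕0⊕0⊕0⊕1⊕0⊕0⊕0⊕1⊕1 = 1
Codeword: 1010010100111011101000000100011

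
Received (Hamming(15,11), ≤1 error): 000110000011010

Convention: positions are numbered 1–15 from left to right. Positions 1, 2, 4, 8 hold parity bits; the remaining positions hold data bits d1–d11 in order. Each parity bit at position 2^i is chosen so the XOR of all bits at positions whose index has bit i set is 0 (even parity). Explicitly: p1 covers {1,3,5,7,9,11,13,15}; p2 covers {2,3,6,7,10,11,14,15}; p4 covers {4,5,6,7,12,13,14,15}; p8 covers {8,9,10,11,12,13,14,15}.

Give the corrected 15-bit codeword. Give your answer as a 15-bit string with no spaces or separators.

000110010011010

s1 (pos 1,3,5,7,9,11,13,15): 0⊕0⊕1⊕0⊕0⊕1⊕0⊕0 = 0
s2 (pos 2,3,6,7,10,11,14,15): 0⊕0⊕0⊕0⊕0⊕1⊕1⊕0 = 0
s4 (pos 4,5,6,7,12,13,14,15): 1⊕1⊕0⊕0⊕1⊕0⊕1⊕0 = 0
s8 (pos 8,9,10,11,12,13,14,15): 0⊕0⊕0⊕1⊕1⊕0⊕1⊕0 = 1
Syndrome s8…s1 = 1000 → error at position 8.
Flip position 8: 000110000011010 → 000110010011010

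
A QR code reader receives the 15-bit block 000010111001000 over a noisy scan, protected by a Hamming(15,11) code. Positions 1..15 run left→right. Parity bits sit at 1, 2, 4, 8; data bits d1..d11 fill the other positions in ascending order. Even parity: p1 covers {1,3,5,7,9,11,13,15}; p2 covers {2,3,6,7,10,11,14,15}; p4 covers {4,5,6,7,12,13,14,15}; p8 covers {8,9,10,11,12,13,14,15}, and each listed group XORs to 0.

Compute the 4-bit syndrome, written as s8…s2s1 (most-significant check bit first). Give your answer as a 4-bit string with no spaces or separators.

1111

s1 (pos 1,3,5,7,9,11,13,15): 0⊕0⊕1⊕1⊕1⊕0⊕0⊕0 = 1
s2 (pos 2,3,6,7,10,11,14,15): 0⊕0⊕0⊕1⊕0⊕0⊕0⊕0 = 1
s4 (pos 4,5,6,7,12,13,14,15): 0⊕1⊕0⊕1⊕1⊕0⊕0⊕0 = 1
s8 (pos 8,9,10,11,12,13,14,15): 1⊕1⊕0⊕0⊕1⊕0⊕0⊕0 = 1
Syndrome s8…s1 = 1111 → error at position 15.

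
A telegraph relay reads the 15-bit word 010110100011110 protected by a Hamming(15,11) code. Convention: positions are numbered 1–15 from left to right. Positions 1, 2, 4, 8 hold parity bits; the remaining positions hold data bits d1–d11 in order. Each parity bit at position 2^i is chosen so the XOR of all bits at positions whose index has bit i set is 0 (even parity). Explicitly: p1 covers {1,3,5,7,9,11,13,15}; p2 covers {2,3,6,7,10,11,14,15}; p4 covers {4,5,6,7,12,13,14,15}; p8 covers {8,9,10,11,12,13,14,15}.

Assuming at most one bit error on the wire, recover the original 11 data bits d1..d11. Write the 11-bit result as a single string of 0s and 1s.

s1 (pos 1,3,5,7,9,11,13,15): 0⊕0⊕1⊕1⊕0⊕1⊕1⊕0 = 0
s2 (pos 2,3,6,7,10,11,14,15): 1⊕0⊕0⊕1⊕0⊕1⊕1⊕0 = 0
s4 (pos 4,5,6,7,12,13,14,15): 1⊕1⊕0⊕1⊕1⊕1⊕1⊕0 = 0
s8 (pos 8,9,10,11,12,13,14,15): 0⊕0⊕0⊕1⊕1⊕1⊕1⊕0 = 0
Syndrome s8…s1 = 0000 → no error.
Read data bits from positions 3,5,6,7,9,10,11,12,13,14,15: 01010011110

01010011110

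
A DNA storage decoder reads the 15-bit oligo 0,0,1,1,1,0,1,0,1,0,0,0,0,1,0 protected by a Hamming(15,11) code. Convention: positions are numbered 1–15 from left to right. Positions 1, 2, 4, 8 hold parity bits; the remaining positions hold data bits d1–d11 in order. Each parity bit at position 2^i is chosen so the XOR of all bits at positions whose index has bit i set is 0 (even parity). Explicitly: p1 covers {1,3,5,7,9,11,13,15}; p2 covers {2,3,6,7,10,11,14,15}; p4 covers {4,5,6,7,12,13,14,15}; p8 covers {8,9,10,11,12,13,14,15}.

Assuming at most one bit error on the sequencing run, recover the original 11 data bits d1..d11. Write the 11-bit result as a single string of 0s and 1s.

s1 (pos 1,3,5,7,9,11,13,15): 0⊕1⊕1⊕1⊕1⊕0⊕0⊕0 = 0
s2 (pos 2,3,6,7,10,11,14,15): 0⊕1⊕0⊕1⊕0⊕0⊕1⊕0 = 1
s4 (pos 4,5,6,7,12,13,14,15): 1⊕1⊕0⊕1⊕0⊕0⊕1⊕0 = 0
s8 (pos 8,9,10,11,12,13,14,15): 0⊕1⊕0⊕0⊕0⊕0⊕1⊕0 = 0
Syndrome s8…s1 = 0010 → error at position 2.
Flip position 2: 001110101000010 → 011110101000010
Read data bits from positions 3,5,6,7,9,10,11,12,13,14,15: 11011000010

11011000010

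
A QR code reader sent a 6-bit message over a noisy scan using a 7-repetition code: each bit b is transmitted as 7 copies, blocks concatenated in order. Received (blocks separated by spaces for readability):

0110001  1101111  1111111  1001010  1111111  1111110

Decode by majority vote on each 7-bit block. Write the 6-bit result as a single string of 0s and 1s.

011011

Block 1 (0110001): 3 ones → 0
Block 2 (1101111): 6 ones → 1
Block 3 (1111111): 7 ones → 1
Block 4 (1001010): 3 ones → 0
Block 5 (1111111): 7 ones → 1
Block 6 (1111110): 6 ones → 1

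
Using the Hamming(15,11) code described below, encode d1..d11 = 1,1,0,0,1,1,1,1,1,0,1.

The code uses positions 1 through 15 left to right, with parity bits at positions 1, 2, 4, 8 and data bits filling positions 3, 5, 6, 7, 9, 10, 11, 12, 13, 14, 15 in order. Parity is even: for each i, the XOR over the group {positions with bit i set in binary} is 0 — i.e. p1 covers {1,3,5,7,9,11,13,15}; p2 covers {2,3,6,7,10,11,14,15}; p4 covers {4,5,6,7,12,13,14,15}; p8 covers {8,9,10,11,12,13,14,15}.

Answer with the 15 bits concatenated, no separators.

001010001111101

Place data at non-parity positions: p1 p2 1 p4 1 0 0 p8 1 1 1 1 1 0 1
p1 (pos 1,3,5,7,9,11,13,15): XOR of data positions = 1⊕1⊕0⊕1⊕1⊕1⊕1 = 0
p2 (pos 2,3,6,7,10,11,14,15): XOR of data positions = 1⊕0⊕0⊕1⊕1⊕0⊕1 = 0
p4 (pos 4,5,6,7,12,13,14,15): XOR of data positions = 1⊕0⊕0⊕1⊕1⊕0⊕1 = 0
p8 (pos 8,9,10,11,12,13,14,15): XOR of data positions = 1⊕1⊕1⊕1⊕1⊕0⊕1 = 0
Codeword: 001010001111101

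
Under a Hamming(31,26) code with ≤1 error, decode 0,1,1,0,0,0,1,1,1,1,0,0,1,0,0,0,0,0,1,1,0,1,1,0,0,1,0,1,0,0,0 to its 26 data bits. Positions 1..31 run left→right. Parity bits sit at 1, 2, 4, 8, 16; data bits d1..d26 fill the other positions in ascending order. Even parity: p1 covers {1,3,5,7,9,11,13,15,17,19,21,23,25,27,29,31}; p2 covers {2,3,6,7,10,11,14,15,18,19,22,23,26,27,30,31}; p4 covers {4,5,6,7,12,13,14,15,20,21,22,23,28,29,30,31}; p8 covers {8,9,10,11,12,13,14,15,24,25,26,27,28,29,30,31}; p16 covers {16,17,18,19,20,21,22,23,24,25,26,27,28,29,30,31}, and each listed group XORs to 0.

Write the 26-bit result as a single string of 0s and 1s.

s1 (pos 1,3,5,7,9,11,13,15,17,19,21,23,25,27,29,31): 0⊕1⊕0⊕1⊕1⊕0⊕1⊕0⊕0⊕1⊕0⊕1⊕0⊕0⊕0⊕0 = 0
s2 (pos 2,3,6,7,10,11,14,15,18,19,22,23,26,27,30,31): 1⊕1⊕0⊕1⊕1⊕0⊕0⊕0⊕0⊕1⊕1⊕1⊕1⊕0⊕0⊕0 = 0
s4 (pos 4,5,6,7,12,13,14,15,20,21,22,23,28,29,30,31): 0⊕0⊕0⊕1⊕0⊕1⊕0⊕0⊕1⊕0⊕1⊕1⊕1⊕0⊕0⊕0 = 0
s8 (pos 8,9,10,11,12,13,14,15,24,25,26,27,28,29,30,31): 1⊕1⊕1⊕0⊕0⊕1⊕0⊕0⊕0⊕0⊕1⊕0⊕1⊕0⊕0⊕0 = 0
s16 (pos 16,17,18,19,20,21,22,23,24,25,26,27,28,29,30,31): 0⊕0⊕0⊕1⊕1⊕0⊕1⊕1⊕0⊕0⊕1⊕0⊕1⊕0⊕0⊕0 = 0
Syndrome s16…s1 = 00000 → no error.
Read data bits from positions 3,5,6,7,9,10,11,12,13,14,15,17,18,19,20,21,22,23,24,25,26,27,28,29,30,31: 10011100100001101100101000

10011100100001101100101000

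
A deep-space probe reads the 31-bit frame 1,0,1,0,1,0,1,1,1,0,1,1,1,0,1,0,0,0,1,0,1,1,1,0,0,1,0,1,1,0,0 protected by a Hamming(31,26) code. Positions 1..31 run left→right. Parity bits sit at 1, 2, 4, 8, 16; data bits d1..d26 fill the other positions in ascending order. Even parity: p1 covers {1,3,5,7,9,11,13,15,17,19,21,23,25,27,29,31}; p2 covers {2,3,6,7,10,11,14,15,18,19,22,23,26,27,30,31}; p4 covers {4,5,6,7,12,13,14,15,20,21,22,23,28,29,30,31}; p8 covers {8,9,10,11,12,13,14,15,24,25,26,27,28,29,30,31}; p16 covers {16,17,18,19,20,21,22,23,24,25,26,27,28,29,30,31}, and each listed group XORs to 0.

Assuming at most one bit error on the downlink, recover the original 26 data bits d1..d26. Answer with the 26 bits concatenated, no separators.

11011011101001011110101100

s1 (pos 1,3,5,7,9,11,13,15,17,19,21,23,25,27,29,31): 1⊕1⊕1⊕1⊕1⊕1⊕1⊕1⊕0⊕1⊕1⊕1⊕0⊕0⊕1⊕0 = 0
s2 (pos 2,3,6,7,10,11,14,15,18,19,22,23,26,27,30,31): 0⊕1⊕0⊕1⊕0⊕1⊕0⊕1⊕0⊕1⊕1⊕1⊕1⊕0⊕0⊕0 = 0
s4 (pos 4,5,6,7,12,13,14,15,20,21,22,23,28,29,30,31): 0⊕1⊕0⊕1⊕1⊕1⊕0⊕1⊕0⊕1⊕1⊕1⊕1⊕1⊕0⊕0 = 0
s8 (pos 8,9,10,11,12,13,14,15,24,25,26,27,28,29,30,31): 1⊕1⊕0⊕1⊕1⊕1⊕0⊕1⊕0⊕0⊕1⊕0⊕1⊕1⊕0⊕0 = 1
s16 (pos 16,17,18,19,20,21,22,23,24,25,26,27,28,29,30,31): 0⊕0⊕0⊕1⊕0⊕1⊕1⊕1⊕0⊕0⊕1⊕0⊕1⊕1⊕0⊕0 = 1
Syndrome s16…s1 = 11000 → error at position 24.
Flip position 24: 1010101110111010001011100101100 → 1010101110111010001011110101100
Read data bits from positions 3,5,6,7,9,10,11,12,13,14,15,17,18,19,20,21,22,23,24,25,26,27,28,29,30,31: 11011011101001011110101100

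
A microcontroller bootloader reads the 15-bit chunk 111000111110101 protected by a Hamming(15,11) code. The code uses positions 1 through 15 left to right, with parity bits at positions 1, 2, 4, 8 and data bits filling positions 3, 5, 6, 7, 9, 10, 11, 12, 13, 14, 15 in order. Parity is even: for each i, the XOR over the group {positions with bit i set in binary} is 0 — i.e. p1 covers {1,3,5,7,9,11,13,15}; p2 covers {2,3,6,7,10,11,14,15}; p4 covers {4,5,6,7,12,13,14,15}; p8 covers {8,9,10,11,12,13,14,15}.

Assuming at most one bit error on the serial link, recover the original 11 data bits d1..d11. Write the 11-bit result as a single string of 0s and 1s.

s1 (pos 1,3,5,7,9,11,13,15): 1⊕1⊕0⊕1⊕1⊕1⊕1⊕1 = 1
s2 (pos 2,3,6,7,10,11,14,15): 1⊕1⊕0⊕1⊕1⊕1⊕0⊕1 = 0
s4 (pos 4,5,6,7,12,13,14,15): 0⊕0⊕0⊕1⊕0⊕1⊕0⊕1 = 1
s8 (pos 8,9,10,11,12,13,14,15): 1⊕1⊕1⊕1⊕0⊕1⊕0⊕1 = 0
Syndrome s8…s1 = 0101 → error at position 5.
Flip position 5: 111000111110101 → 111010111110101
Read data bits from positions 3,5,6,7,9,10,11,12,13,14,15: 11011110101

11011110101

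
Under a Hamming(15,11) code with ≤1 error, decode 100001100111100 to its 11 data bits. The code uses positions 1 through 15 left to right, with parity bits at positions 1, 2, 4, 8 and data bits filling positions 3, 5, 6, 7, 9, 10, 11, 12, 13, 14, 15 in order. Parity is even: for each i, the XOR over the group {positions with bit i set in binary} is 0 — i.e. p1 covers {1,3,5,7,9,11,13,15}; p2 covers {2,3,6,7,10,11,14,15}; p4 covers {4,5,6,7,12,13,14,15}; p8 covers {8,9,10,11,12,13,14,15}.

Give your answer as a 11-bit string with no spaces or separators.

s1 (pos 1,3,5,7,9,11,13,15): 1⊕0⊕0⊕1⊕0⊕1⊕1⊕0 = 0
s2 (pos 2,3,6,7,10,11,14,15): 0⊕0⊕1⊕1⊕1⊕1⊕0⊕0 = 0
s4 (pos 4,5,6,7,12,13,14,15): 0⊕0⊕1⊕1⊕1⊕1⊕0⊕0 = 0
s8 (pos 8,9,10,11,12,13,14,15): 0⊕0⊕1⊕1⊕1⊕1⊕0⊕0 = 0
Syndrome s8…s1 = 0000 → no error.
Read data bits from positions 3,5,6,7,9,10,11,12,13,14,15: 00110111100

00110111100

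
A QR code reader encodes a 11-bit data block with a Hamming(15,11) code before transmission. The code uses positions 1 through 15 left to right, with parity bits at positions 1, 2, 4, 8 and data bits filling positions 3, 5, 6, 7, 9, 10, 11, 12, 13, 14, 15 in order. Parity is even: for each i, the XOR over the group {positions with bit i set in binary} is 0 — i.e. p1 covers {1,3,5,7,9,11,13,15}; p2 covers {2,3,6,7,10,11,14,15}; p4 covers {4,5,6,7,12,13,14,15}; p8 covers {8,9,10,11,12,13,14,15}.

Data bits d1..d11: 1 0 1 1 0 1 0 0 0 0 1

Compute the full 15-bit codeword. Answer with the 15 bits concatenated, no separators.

111101100100001

Place data at non-parity positions: p1 p2 1 p4 0 1 1 p8 0 1 0 0 0 0 1
p1 (pos 1,3,5,7,9,11,13,15): XOR of data positions = 1⊕0⊕1⊕0⊕0⊕0⊕1 = 1
p2 (pos 2,3,6,7,10,11,14,15): XOR of data positions = 1⊕1⊕1⊕1⊕0⊕0⊕1 = 1
p4 (pos 4,5,6,7,12,13,14,15): XOR of data positions = 0⊕1⊕1⊕0⊕0⊕0⊕1 = 1
p8 (pos 8,9,10,11,12,13,14,15): XOR of data positions = 0⊕1⊕0⊕0⊕0⊕0⊕1 = 0
Codeword: 111101100100001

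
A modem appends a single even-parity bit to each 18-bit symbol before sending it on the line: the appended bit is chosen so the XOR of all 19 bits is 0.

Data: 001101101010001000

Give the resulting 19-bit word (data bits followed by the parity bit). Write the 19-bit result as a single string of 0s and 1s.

0011011010100010001

XOR of the 18 data bits: 0⊕0⊕1⊕1⊕0⊕1⊕1⊕0⊕1⊕0⊕1⊕0⊕0⊕0⊕1⊕0⊕0⊕0 = 1
Parity bit = 1 (so all 19 bits XOR to 0).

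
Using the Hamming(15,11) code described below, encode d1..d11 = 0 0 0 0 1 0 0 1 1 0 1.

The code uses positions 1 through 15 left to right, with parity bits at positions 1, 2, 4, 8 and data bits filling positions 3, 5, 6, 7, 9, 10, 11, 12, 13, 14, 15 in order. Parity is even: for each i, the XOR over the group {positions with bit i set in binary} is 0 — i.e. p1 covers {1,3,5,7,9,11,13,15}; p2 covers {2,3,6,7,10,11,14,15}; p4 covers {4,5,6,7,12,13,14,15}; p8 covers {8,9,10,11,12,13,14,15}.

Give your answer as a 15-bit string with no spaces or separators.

110100001001101

Place data at non-parity positions: p1 p2 0 p4 0 0 0 p8 1 0 0 1 1 0 1
p1 (pos 1,3,5,7,9,11,13,15): XOR of data positions = 0⊕0⊕0⊕1⊕0⊕1⊕1 = 1
p2 (pos 2,3,6,7,10,11,14,15): XOR of data positions = 0⊕0⊕0⊕0⊕0⊕0⊕1 = 1
p4 (pos 4,5,6,7,12,13,14,15): XOR of data positions = 0⊕0⊕0⊕1⊕1⊕0⊕1 = 1
p8 (pos 8,9,10,11,12,13,14,15): XOR of data positions = 1⊕0⊕0⊕1⊕1⊕0⊕1 = 0
Codeword: 110100001001101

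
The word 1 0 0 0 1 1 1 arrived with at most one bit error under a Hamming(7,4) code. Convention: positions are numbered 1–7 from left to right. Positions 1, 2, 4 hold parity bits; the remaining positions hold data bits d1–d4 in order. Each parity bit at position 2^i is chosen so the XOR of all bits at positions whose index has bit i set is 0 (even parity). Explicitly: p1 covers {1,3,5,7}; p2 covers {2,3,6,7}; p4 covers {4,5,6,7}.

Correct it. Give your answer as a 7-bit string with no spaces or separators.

s1 (pos 1,3,5,7): 1⊕0⊕1⊕1 = 1
s2 (pos 2,3,6,7): 0⊕0⊕1⊕1 = 0
s4 (pos 4,5,6,7): 0⊕1⊕1⊕1 = 1
Syndrome s4…s1 = 101 → error at position 5.
Flip position 5: 1000111 → 1000011

1000011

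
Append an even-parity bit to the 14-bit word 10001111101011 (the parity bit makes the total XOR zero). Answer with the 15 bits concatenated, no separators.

XOR of the 14 data bits: 1⊕0⊕0⊕0⊕1⊕1⊕1⊕1⊕1⊕0⊕1⊕0⊕1⊕1 = 1
Parity bit = 1 (so all 15 bits XOR to 0).

100011111010111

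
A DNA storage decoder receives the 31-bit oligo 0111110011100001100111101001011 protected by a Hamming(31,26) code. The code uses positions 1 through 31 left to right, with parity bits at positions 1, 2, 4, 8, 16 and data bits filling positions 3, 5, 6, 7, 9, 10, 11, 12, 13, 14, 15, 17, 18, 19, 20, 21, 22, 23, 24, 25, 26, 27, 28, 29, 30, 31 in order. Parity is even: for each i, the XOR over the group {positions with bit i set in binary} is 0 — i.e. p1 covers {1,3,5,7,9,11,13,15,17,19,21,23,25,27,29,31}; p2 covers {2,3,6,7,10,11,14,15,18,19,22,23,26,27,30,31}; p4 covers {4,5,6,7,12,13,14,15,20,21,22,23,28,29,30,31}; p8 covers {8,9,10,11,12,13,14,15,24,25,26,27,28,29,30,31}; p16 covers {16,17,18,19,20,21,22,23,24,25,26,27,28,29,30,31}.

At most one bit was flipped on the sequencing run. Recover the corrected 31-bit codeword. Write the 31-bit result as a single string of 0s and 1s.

0111110011000001100111101001011

s1 (pos 1,3,5,7,9,11,13,15,17,19,21,23,25,27,29,31): 0⊕1⊕1⊕0⊕1⊕1⊕0⊕0⊕1⊕0⊕1⊕1⊕1⊕0⊕0⊕1 = 1
s2 (pos 2,3,6,7,10,11,14,15,18,19,22,23,26,27,30,31): 1⊕1⊕1⊕0⊕1⊕1⊕0⊕0⊕0⊕0⊕1⊕1⊕0⊕0⊕1⊕1 = 1
s4 (pos 4,5,6,7,12,13,14,15,20,21,22,23,28,29,30,31): 1⊕1⊕1⊕0⊕0⊕0⊕0⊕0⊕1⊕1⊕1⊕1⊕1⊕0⊕1⊕1 = 0
s8 (pos 8,9,10,11,12,13,14,15,24,25,26,27,28,29,30,31): 0⊕1⊕1⊕1⊕0⊕0⊕0⊕0⊕0⊕1⊕0⊕0⊕1⊕0⊕1⊕1 = 1
s16 (pos 16,17,18,19,20,21,22,23,24,25,26,27,28,29,30,31): 1⊕1⊕0⊕0⊕1⊕1⊕1⊕1⊕0⊕1⊕0⊕0⊕1⊕0⊕1⊕1 = 0
Syndrome s16…s1 = 01011 → error at position 11.
Flip position 11: 0111110011100001100111101001011 → 0111110011000001100111101001011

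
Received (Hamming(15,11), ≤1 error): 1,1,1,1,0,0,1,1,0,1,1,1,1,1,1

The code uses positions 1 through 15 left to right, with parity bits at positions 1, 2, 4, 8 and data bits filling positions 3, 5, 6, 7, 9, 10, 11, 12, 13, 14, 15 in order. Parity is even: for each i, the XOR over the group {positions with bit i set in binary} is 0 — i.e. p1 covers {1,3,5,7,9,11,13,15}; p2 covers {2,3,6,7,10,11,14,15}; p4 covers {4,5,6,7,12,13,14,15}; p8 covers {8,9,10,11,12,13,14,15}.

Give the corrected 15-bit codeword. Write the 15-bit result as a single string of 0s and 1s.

s1 (pos 1,3,5,7,9,11,13,15): 1⊕1⊕0⊕1⊕0⊕1⊕1⊕1 = 0
s2 (pos 2,3,6,7,10,11,14,15): 1⊕1⊕0⊕1⊕1⊕1⊕1⊕1 = 1
s4 (pos 4,5,6,7,12,13,14,15): 1⊕0⊕0⊕1⊕1⊕1⊕1⊕1 = 0
s8 (pos 8,9,10,11,12,13,14,15): 1⊕0⊕1⊕1⊕1⊕1⊕1⊕1 = 1
Syndrome s8…s1 = 1010 → error at position 10.
Flip position 10: 111100110111111 → 111100110011111

111100110011111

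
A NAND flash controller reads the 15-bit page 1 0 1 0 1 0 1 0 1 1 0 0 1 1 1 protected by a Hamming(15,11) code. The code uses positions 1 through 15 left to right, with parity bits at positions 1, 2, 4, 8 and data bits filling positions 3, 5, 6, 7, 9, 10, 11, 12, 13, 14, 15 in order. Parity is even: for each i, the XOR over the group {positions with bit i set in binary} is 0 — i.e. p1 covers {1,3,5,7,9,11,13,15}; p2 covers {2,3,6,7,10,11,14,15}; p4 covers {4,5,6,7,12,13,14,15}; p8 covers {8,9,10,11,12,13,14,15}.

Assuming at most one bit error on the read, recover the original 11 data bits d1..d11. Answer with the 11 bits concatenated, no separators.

s1 (pos 1,3,5,7,9,11,13,15): 1⊕1⊕1⊕1⊕1⊕0⊕1⊕1 = 1
s2 (pos 2,3,6,7,10,11,14,15): 0⊕1⊕0⊕1⊕1⊕0⊕1⊕1 = 1
s4 (pos 4,5,6,7,12,13,14,15): 0⊕1⊕0⊕1⊕0⊕1⊕1⊕1 = 1
s8 (pos 8,9,10,11,12,13,14,15): 0⊕1⊕1⊕0⊕0⊕1⊕1⊕1 = 1
Syndrome s8…s1 = 1111 → error at position 15.
Flip position 15: 101010101100111 → 101010101100110
Read data bits from positions 3,5,6,7,9,10,11,12,13,14,15: 11011100110

11011100110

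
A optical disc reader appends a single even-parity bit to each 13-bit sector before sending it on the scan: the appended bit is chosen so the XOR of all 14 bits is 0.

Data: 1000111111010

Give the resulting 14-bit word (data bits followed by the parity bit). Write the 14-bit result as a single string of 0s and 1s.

10001111110100

XOR of the 13 data bits: 1⊕0⊕0⊕0⊕1⊕1⊕1⊕1⊕1⊕1⊕0⊕1⊕0 = 0
Parity bit = 0 (so all 14 bits XOR to 0).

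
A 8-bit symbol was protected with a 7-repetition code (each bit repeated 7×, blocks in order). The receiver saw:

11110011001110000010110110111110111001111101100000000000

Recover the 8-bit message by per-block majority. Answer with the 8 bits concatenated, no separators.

Block 1 (1111001): 5 ones → 1
Block 2 (1001110): 4 ones → 1
Block 3 (0000101): 2 ones → 0
Block 4 (1011011): 5 ones → 1
Block 5 (1110111): 6 ones → 1
Block 6 (0011111): 5 ones → 1
Block 7 (0110000): 2 ones → 0
Block 8 (0000000): 0 ones → 0

11011100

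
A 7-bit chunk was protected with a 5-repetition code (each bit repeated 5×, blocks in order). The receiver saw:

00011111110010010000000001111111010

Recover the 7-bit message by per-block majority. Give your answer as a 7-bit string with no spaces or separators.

Block 1 (00011): 2 ones → 0
Block 2 (11111): 5 ones → 1
Block 3 (00100): 1 one → 0
Block 4 (10000): 1 one → 0
Block 5 (00000): 0 ones → 0
Block 6 (11111): 5 ones → 1
Block 7 (11010): 3 ones → 1

0100011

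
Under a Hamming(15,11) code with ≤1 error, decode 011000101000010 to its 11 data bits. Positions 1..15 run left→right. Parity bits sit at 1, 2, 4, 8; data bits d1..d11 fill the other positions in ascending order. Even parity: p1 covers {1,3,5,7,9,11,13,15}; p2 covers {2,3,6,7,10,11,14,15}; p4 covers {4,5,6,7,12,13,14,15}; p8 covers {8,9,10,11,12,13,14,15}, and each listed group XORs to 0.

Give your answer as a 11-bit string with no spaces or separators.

s1 (pos 1,3,5,7,9,11,13,15): 0⊕1⊕0⊕1⊕1⊕0⊕0⊕0 = 1
s2 (pos 2,3,6,7,10,11,14,15): 1⊕1⊕0⊕1⊕0⊕0⊕1⊕0 = 0
s4 (pos 4,5,6,7,12,13,14,15): 0⊕0⊕0⊕1⊕0⊕0⊕1⊕0 = 0
s8 (pos 8,9,10,11,12,13,14,15): 0⊕1⊕0⊕0⊕0⊕0⊕1⊕0 = 0
Syndrome s8…s1 = 0001 → error at position 1.
Flip position 1: 011000101000010 → 111000101000010
Read data bits from positions 3,5,6,7,9,10,11,12,13,14,15: 10011000010

10011000010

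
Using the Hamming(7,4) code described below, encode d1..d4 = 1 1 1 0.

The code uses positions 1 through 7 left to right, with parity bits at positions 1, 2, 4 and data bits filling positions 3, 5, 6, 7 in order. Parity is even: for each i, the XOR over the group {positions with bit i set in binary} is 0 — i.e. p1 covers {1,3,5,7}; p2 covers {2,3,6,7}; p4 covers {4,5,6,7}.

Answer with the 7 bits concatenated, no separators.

Place data at non-parity positions: p1 p2 1 p4 1 1 0
p1 (pos 1,3,5,7): XOR of data positions = 1⊕1⊕0 = 0
p2 (pos 2,3,6,7): XOR of data positions = 1⊕1⊕0 = 0
p4 (pos 4,5,6,7): XOR of data positions = 1⊕1⊕0 = 0
Codeword: 0010110

0010110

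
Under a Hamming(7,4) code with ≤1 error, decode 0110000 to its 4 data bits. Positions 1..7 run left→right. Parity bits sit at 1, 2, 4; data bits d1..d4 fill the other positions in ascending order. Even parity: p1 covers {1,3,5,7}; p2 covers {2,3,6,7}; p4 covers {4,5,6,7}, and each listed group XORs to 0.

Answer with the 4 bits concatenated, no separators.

s1 (pos 1,3,5,7): 0⊕1⊕0⊕0 = 1
s2 (pos 2,3,6,7): 1⊕1⊕0⊕0 = 0
s4 (pos 4,5,6,7): 0⊕0⊕0⊕0 = 0
Syndrome s4…s1 = 001 → error at position 1.
Flip position 1: 0110000 → 1110000
Read data bits from positions 3,5,6,7: 1000

1000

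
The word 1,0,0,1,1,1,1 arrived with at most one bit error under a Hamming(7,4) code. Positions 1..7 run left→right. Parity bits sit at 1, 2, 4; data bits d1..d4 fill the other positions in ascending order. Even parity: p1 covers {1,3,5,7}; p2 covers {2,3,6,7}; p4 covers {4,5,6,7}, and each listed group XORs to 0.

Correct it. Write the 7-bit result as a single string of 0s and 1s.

s1 (pos 1,3,5,7): 1⊕0⊕1⊕1 = 1
s2 (pos 2,3,6,7): 0⊕0⊕1⊕1 = 0
s4 (pos 4,5,6,7): 1⊕1⊕1⊕1 = 0
Syndrome s4…s1 = 001 → error at position 1.
Flip position 1: 1001111 → 0001111

0001111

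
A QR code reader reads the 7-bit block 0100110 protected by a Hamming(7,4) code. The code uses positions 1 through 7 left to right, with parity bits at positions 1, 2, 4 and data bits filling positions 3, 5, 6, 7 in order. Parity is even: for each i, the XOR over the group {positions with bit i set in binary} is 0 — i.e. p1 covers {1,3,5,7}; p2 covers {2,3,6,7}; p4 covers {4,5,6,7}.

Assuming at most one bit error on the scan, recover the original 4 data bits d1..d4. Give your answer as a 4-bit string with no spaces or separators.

s1 (pos 1,3,5,7): 0⊕0⊕1⊕0 = 1
s2 (pos 2,3,6,7): 1⊕0⊕1⊕0 = 0
s4 (pos 4,5,6,7): 0⊕1⊕1⊕0 = 0
Syndrome s4…s1 = 001 → error at position 1.
Flip position 1: 0100110 → 1100110
Read data bits from positions 3,5,6,7: 0110

0110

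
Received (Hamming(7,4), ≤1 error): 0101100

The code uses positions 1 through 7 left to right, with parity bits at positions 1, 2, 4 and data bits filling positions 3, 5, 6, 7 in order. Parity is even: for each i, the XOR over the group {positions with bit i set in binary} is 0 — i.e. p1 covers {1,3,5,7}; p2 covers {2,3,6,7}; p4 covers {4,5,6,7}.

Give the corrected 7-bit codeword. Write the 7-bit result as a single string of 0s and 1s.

s1 (pos 1,3,5,7): 0⊕0⊕1⊕0 = 1
s2 (pos 2,3,6,7): 1⊕0⊕0⊕0 = 1
s4 (pos 4,5,6,7): 1⊕1⊕0⊕0 = 0
Syndrome s4…s1 = 011 → error at position 3.
Flip position 3: 0101100 → 0111100

0111100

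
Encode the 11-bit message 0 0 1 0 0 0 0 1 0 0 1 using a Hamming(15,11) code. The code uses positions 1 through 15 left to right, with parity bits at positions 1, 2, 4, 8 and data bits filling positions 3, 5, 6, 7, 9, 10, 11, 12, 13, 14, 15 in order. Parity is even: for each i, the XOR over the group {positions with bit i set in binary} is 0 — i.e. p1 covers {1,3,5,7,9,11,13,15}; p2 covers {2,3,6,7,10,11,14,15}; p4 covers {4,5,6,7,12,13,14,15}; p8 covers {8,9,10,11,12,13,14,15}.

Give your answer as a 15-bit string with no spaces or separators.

100101000001001

Place data at non-parity positions: p1 p2 0 p4 0 1 0 p8 0 0 0 1 0 0 1
p1 (pos 1,3,5,7,9,11,13,15): XOR of data positions = 0⊕0⊕0⊕0⊕0⊕0⊕1 = 1
p2 (pos 2,3,6,7,10,11,14,15): XOR of data positions = 0⊕1⊕0⊕0⊕0⊕0⊕1 = 0
p4 (pos 4,5,6,7,12,13,14,15): XOR of data positions = 0⊕1⊕0⊕1⊕0⊕0⊕1 = 1
p8 (pos 8,9,10,11,12,13,14,15): XOR of data positions = 0⊕0⊕0⊕1⊕0⊕0⊕1 = 0
Codeword: 100101000001001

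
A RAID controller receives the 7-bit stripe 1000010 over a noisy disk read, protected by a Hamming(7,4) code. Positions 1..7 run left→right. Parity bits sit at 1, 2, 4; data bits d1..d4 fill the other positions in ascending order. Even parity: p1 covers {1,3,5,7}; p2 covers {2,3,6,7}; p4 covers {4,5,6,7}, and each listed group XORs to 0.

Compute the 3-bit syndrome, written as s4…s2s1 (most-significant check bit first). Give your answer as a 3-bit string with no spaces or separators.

111

s1 (pos 1,3,5,7): 1⊕0⊕0⊕0 = 1
s2 (pos 2,3,6,7): 0⊕0⊕1⊕0 = 1
s4 (pos 4,5,6,7): 0⊕0⊕1⊕0 = 1
Syndrome s4…s1 = 111 → error at position 7.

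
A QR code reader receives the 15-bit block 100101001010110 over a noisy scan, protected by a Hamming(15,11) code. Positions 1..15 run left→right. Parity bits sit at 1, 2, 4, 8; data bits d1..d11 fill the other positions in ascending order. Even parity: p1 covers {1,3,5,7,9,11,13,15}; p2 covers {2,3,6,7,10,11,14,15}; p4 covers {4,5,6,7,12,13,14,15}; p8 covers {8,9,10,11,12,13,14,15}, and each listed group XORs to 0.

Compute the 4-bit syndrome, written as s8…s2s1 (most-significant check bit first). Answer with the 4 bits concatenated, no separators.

0010

s1 (pos 1,3,5,7,9,11,13,15): 1⊕0⊕0⊕0⊕1⊕1⊕1⊕0 = 0
s2 (pos 2,3,6,7,10,11,14,15): 0⊕0⊕1⊕0⊕0⊕1⊕1⊕0 = 1
s4 (pos 4,5,6,7,12,13,14,15): 1⊕0⊕1⊕0⊕0⊕1⊕1⊕0 = 0
s8 (pos 8,9,10,11,12,13,14,15): 0⊕1⊕0⊕1⊕0⊕1⊕1⊕0 = 0
Syndrome s8…s1 = 0010 → error at position 2.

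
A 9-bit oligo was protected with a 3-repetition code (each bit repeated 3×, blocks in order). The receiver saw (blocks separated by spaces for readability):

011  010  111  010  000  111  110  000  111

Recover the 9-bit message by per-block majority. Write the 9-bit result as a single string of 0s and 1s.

Block 1 (011): 2 ones → 1
Block 2 (010): 1 one → 0
Block 3 (111): 3 ones → 1
Block 4 (010): 1 one → 0
Block 5 (000): 0 ones → 0
Block 6 (111): 3 ones → 1
Block 7 (110): 2 ones → 1
Block 8 (000): 0 ones → 0
Block 9 (111): 3 ones → 1

101001101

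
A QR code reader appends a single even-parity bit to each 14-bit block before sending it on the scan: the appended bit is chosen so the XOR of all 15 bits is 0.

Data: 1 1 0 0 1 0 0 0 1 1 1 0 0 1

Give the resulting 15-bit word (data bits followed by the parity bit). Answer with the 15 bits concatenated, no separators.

XOR of the 14 data bits: 1⊕1⊕0⊕0⊕1⊕0⊕0⊕0⊕1⊕1⊕1⊕0⊕0⊕1 = 1
Parity bit = 1 (so all 15 bits XOR to 0).

110010001110011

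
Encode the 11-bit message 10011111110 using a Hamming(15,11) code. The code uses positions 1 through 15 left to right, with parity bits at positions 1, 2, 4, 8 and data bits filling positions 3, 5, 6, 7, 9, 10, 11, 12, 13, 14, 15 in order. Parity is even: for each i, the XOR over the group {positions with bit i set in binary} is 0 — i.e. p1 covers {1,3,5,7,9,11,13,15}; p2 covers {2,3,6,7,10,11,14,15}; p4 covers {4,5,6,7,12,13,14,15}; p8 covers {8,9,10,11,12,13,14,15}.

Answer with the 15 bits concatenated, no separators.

111000101111110

Place data at non-parity positions: p1 p2 1 p4 0 0 1 p8 1 1 1 1 1 1 0
p1 (pos 1,3,5,7,9,11,13,15): XOR of data positions = 1⊕0⊕1⊕1⊕1⊕1⊕0 = 1
p2 (pos 2,3,6,7,10,11,14,15): XOR of data positions = 1⊕0⊕1⊕1⊕1⊕1⊕0 = 1
p4 (pos 4,5,6,7,12,13,14,15): XOR of data positions = 0⊕0⊕1⊕1⊕1⊕1⊕0 = 0
p8 (pos 8,9,10,11,12,13,14,15): XOR of data positions = 1⊕1⊕1⊕1⊕1⊕1⊕0 = 0
Codeword: 111000101111110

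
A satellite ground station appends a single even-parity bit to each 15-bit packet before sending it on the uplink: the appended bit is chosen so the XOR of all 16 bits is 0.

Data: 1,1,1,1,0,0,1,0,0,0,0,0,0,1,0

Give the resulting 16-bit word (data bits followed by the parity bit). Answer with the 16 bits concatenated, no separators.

XOR of the 15 data bits: 1⊕1⊕1⊕1⊕0⊕0⊕1⊕0⊕0⊕0⊕0⊕0⊕0⊕1⊕0 = 0
Parity bit = 0 (so all 16 bits XOR to 0).

1111001000000100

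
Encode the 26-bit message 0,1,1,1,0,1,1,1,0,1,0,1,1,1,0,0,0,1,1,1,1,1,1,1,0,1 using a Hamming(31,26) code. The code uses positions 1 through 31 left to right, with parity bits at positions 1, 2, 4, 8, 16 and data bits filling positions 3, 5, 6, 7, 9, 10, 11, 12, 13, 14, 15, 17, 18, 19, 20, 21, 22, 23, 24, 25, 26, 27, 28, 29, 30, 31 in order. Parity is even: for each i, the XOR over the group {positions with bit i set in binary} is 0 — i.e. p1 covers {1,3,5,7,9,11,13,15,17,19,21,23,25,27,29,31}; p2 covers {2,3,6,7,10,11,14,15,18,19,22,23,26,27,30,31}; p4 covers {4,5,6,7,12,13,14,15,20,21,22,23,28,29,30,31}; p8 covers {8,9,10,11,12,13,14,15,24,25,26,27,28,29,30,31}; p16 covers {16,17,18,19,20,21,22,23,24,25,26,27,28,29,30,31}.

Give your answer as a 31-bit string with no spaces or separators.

Place data at non-parity positions: p1 p2 0 p4 1 1 1 p8 0 1 1 1 0 1 0 p16 1 1 1 0 0 0 1 1 1 1 1 1 1 0 1
p1 (pos 1,3,5,7,9,11,13,15,17,19,21,23,25,27,29,31): XOR of data positions = 0⊕1⊕1⊕0⊕1⊕0⊕0⊕1⊕1⊕0⊕1⊕1⊕1⊕1⊕1 = 0
p2 (pos 2,3,6,7,10,11,14,15,18,19,22,23,26,27,30,31): XOR of data positions = 0⊕1⊕1⊕1⊕1⊕1⊕0⊕1⊕1⊕0⊕1⊕1⊕1⊕0⊕1 = 1
p4 (pos 4,5,6,7,12,13,14,15,20,21,22,23,28,29,30,31): XOR of data positions = 1⊕1⊕1⊕1⊕0⊕1⊕0⊕0⊕0⊕0⊕1⊕1⊕1⊕0⊕1 = 1
p8 (pos 8,9,10,11,12,13,14,15,24,25,26,27,28,29,30,31): XOR of data positions = 0⊕1⊕1⊕1⊕0⊕1⊕0⊕1⊕1⊕1⊕1⊕1⊕1⊕0⊕1 = 1
p16 (pos 16,17,18,19,20,21,22,23,24,25,26,27,28,29,30,31): XOR of data positions = 1⊕1⊕1⊕0⊕0⊕0⊕1⊕1⊕1⊕1⊕1⊕1⊕1⊕0⊕1 = 1
Codeword: 0101111101110101111000111111101

0101111101110101111000111111101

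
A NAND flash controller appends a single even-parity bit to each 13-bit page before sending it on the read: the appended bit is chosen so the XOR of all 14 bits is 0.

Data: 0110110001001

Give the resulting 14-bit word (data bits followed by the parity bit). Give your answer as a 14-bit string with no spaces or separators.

XOR of the 13 data bits: 0⊕1⊕1⊕0⊕1⊕1⊕0⊕0⊕0⊕1⊕0⊕0⊕1 = 0
Parity bit = 0 (so all 14 bits XOR to 0).

01101100010010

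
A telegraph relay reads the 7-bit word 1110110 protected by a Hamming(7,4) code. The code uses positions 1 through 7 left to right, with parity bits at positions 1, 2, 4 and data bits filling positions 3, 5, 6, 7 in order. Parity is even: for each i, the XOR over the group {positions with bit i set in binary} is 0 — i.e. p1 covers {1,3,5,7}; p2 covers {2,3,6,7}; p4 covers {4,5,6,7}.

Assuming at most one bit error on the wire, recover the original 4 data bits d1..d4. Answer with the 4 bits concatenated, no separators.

0110

s1 (pos 1,3,5,7): 1⊕1⊕1⊕0 = 1
s2 (pos 2,3,6,7): 1⊕1⊕1⊕0 = 1
s4 (pos 4,5,6,7): 0⊕1⊕1⊕0 = 0
Syndrome s4…s1 = 011 → error at position 3.
Flip position 3: 1110110 → 1100110
Read data bits from positions 3,5,6,7: 0110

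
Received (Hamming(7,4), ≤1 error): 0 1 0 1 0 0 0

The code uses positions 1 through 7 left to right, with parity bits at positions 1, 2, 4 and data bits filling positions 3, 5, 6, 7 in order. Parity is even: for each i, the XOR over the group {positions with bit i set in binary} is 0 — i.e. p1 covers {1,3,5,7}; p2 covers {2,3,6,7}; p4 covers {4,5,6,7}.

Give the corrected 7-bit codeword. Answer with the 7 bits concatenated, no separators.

0101010

s1 (pos 1,3,5,7): 0⊕0⊕0⊕0 = 0
s2 (pos 2,3,6,7): 1⊕0⊕0⊕0 = 1
s4 (pos 4,5,6,7): 1⊕0⊕0⊕0 = 1
Syndrome s4…s1 = 110 → error at position 6.
Flip position 6: 0101000 → 0101010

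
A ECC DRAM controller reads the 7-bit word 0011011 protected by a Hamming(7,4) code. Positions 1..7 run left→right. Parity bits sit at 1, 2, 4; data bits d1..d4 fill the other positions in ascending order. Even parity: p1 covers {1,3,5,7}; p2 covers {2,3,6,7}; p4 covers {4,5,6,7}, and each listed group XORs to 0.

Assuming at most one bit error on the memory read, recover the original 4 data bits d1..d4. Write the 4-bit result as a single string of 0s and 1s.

s1 (pos 1,3,5,7): 0⊕1⊕0⊕1 = 0
s2 (pos 2,3,6,7): 0⊕1⊕1⊕1 = 1
s4 (pos 4,5,6,7): 1⊕0⊕1⊕1 = 1
Syndrome s4…s1 = 110 → error at position 6.
Flip position 6: 0011011 → 0011001
Read data bits from positions 3,5,6,7: 1001

1001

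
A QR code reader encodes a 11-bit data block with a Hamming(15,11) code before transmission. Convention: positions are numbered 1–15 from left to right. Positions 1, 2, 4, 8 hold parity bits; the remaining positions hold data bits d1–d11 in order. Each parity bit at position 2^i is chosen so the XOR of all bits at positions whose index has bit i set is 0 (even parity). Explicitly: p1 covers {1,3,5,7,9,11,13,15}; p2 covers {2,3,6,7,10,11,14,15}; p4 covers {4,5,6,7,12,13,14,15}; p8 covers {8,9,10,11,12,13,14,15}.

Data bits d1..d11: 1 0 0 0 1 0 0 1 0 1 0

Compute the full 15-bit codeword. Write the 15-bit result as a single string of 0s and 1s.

Place data at non-parity positions: p1 p2 1 p4 0 0 0 p8 1 0 0 1 0 1 0
p1 (pos 1,3,5,7,9,11,13,15): XOR of data positions = 1⊕0⊕0⊕1⊕0⊕0⊕0 = 0
p2 (pos 2,3,6,7,10,11,14,15): XOR of data positions = 1⊕0⊕0⊕0⊕0⊕1⊕0 = 0
p4 (pos 4,5,6,7,12,13,14,15): XOR of data positions = 0⊕0⊕0⊕1⊕0⊕1⊕0 = 0
p8 (pos 8,9,10,11,12,13,14,15): XOR of data positions = 1⊕0⊕0⊕1⊕0⊕1⊕0 = 1
Codeword: 001000011001010

001000011001010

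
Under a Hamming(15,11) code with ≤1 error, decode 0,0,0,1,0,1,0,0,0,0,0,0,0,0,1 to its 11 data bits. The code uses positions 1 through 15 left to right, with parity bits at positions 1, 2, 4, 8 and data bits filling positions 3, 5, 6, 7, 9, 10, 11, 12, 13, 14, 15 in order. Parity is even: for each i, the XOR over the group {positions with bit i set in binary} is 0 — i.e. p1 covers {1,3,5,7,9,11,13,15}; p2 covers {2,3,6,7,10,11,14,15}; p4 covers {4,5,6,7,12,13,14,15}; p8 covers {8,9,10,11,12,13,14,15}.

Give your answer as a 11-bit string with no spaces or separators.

00100000101

s1 (pos 1,3,5,7,9,11,13,15): 0⊕0⊕0⊕0⊕0⊕0⊕0⊕1 = 1
s2 (pos 2,3,6,7,10,11,14,15): 0⊕0⊕1⊕0⊕0⊕0⊕0⊕1 = 0
s4 (pos 4,5,6,7,12,13,14,15): 1⊕0⊕1⊕0⊕0⊕0⊕0⊕1 = 1
s8 (pos 8,9,10,11,12,13,14,15): 0⊕0⊕0⊕0⊕0⊕0⊕0⊕1 = 1
Syndrome s8…s1 = 1101 → error at position 13.
Flip position 13: 000101000000001 → 000101000000101
Read data bits from positions 3,5,6,7,9,10,11,12,13,14,15: 00100000101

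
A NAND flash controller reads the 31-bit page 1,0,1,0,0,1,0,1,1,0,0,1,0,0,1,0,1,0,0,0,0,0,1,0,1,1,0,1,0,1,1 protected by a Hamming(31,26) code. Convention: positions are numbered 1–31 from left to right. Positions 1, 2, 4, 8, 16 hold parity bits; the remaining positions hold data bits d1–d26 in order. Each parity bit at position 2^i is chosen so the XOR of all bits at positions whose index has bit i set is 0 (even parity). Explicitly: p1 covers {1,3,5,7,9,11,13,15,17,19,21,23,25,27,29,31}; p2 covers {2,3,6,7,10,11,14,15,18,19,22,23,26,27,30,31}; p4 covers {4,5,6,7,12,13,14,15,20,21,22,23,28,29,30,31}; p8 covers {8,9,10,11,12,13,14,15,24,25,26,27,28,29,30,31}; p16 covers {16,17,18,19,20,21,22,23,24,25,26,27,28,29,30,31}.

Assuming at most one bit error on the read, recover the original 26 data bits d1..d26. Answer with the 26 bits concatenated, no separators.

10101001001100000101101001

s1 (pos 1,3,5,7,9,11,13,15,17,19,21,23,25,27,29,31): 1⊕1⊕0⊕0⊕1⊕0⊕0⊕1⊕1⊕0⊕0⊕1⊕1⊕0⊕0⊕1 = 0
s2 (pos 2,3,6,7,10,11,14,15,18,19,22,23,26,27,30,31): 0⊕1⊕1⊕0⊕0⊕0⊕0⊕1⊕0⊕0⊕0⊕1⊕1⊕0⊕1⊕1 = 1
s4 (pos 4,5,6,7,12,13,14,15,20,21,22,23,28,29,30,31): 0⊕0⊕1⊕0⊕1⊕0⊕0⊕1⊕0⊕0⊕0⊕1⊕1⊕0⊕1⊕1 = 1
s8 (pos 8,9,10,11,12,13,14,15,24,25,26,27,28,29,30,31): 1⊕1⊕0⊕0⊕1⊕0⊕0⊕1⊕0⊕1⊕1⊕0⊕1⊕0⊕1⊕1 = 1
s16 (pos 16,17,18,19,20,21,22,23,24,25,26,27,28,29,30,31): 0⊕1⊕0⊕0⊕0⊕0⊕0⊕1⊕0⊕1⊕1⊕0⊕1⊕0⊕1⊕1 = 1
Syndrome s16…s1 = 11110 → error at position 30.
Flip position 30: 1010010110010010100000101101011 → 1010010110010010100000101101001
Read data bits from positions 3,5,6,7,9,10,11,12,13,14,15,17,18,19,20,21,22,23,24,25,26,27,28,29,30,31: 10101001001100000101101001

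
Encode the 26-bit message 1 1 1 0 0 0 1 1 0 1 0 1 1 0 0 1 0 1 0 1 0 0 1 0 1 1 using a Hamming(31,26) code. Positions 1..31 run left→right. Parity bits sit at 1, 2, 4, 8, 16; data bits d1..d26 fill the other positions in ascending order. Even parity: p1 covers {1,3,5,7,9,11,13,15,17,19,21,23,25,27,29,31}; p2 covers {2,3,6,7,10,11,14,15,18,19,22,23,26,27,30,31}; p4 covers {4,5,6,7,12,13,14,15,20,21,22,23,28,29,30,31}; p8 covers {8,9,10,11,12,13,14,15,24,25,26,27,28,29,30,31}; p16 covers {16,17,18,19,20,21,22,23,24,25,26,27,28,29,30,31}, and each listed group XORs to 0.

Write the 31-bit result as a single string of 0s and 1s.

Place data at non-parity positions: p1 p2 1 p4 1 1 0 p8 0 0 1 1 0 1 0 p16 1 1 0 0 1 0 1 0 1 0 0 1 0 1 1
p1 (pos 1,3,5,7,9,11,13,15,17,19,21,23,25,27,29,31): XOR of data positions = 1⊕1⊕0⊕0⊕1⊕0⊕0⊕1⊕0⊕1⊕1⊕1⊕0⊕0⊕1 = 0
p2 (pos 2,3,6,7,10,11,14,15,18,19,22,23,26,27,30,31): XOR of data positions = 1⊕1⊕0⊕0⊕1⊕1⊕0⊕1⊕0⊕0⊕1⊕0⊕0⊕1⊕1 = 0
p4 (pos 4,5,6,7,12,13,14,15,20,21,22,23,28,29,30,31): XOR of data positions = 1⊕1⊕0⊕1⊕0⊕1⊕0⊕0⊕1⊕0⊕1⊕1⊕0⊕1⊕1 = 1
p8 (pos 8,9,10,11,12,13,14,15,24,25,26,27,28,29,30,31): XOR of data positions = 0⊕0⊕1⊕1⊕0⊕1⊕0⊕0⊕1⊕0⊕0⊕1⊕0⊕1⊕1 = 1
p16 (pos 16,17,18,19,20,21,22,23,24,25,26,27,28,29,30,31): XOR of data positions = 1⊕1⊕0⊕0⊕1⊕0⊕1⊕0⊕1⊕0⊕0⊕1⊕0⊕1⊕1 = 0
Codeword: 0011110100110100110010101001011

0011110100110100110010101001011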